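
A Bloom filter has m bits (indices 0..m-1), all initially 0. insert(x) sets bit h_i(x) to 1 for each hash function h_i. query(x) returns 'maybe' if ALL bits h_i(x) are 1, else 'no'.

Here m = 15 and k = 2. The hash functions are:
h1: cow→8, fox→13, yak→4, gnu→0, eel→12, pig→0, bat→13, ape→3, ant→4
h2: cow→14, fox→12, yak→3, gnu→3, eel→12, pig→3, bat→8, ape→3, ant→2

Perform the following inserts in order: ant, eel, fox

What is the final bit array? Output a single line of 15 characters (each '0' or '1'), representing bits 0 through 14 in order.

Start: bits=000000000000000
After insert 'ant': sets bits 2 4 -> bits=001010000000000
After insert 'eel': sets bits 12 -> bits=001010000000100
After insert 'fox': sets bits 12 13 -> bits=001010000000110

Answer: 001010000000110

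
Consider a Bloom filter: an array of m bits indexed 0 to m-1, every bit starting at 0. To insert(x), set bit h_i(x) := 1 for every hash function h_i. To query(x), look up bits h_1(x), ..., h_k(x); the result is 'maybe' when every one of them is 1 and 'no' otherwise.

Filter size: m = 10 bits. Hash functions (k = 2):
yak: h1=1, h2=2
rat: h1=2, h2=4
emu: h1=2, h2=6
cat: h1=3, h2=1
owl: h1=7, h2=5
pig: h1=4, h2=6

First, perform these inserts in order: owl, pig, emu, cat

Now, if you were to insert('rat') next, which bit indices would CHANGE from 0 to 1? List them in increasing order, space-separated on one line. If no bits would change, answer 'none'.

Start: bits=0000000000
After insert 'owl': sets bits 5 7 -> bits=0000010100
After insert 'pig': sets bits 4 6 -> bits=0000111100
After insert 'emu': sets bits 2 6 -> bits=0010111100
After insert 'cat': sets bits 1 3 -> bits=0111111100
insert 'rat' would touch bits 2 4; currently bit2=1, bit4=1
Bits that are 0 among those (would change 0->1): none

Answer: none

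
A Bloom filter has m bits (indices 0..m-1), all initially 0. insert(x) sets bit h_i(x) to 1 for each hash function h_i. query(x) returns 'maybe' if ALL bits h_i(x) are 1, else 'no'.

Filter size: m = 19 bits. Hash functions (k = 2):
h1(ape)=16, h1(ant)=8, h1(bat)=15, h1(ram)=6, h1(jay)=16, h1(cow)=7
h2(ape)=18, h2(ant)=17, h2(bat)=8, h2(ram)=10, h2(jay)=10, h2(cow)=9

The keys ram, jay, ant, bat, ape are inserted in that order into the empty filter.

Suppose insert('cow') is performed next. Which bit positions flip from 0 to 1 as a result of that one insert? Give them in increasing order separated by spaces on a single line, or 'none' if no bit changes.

Start: bits=0000000000000000000
After insert 'ram': sets bits 6 10 -> bits=0000001000100000000
After insert 'jay': sets bits 10 16 -> bits=0000001000100000100
After insert 'ant': sets bits 8 17 -> bits=0000001010100000110
After insert 'bat': sets bits 8 15 -> bits=0000001010100001110
After insert 'ape': sets bits 16 18 -> bits=0000001010100001111
insert 'cow' would touch bits 7 9; currently bit7=0, bit9=0
Bits that are 0 among those (would change 0->1): 7 9

Answer: 7 9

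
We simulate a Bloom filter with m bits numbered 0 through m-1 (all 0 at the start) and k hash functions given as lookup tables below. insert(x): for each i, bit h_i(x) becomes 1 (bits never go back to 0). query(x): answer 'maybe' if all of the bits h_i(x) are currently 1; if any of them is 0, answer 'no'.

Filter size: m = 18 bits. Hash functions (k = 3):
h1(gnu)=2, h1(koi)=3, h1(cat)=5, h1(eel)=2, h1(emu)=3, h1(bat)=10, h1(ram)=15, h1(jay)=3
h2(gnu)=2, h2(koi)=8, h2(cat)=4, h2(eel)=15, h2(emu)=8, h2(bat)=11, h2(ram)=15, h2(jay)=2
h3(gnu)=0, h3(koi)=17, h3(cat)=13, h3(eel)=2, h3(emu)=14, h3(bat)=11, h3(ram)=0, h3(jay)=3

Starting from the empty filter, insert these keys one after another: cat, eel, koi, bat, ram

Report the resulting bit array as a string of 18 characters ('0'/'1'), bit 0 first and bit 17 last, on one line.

Start: bits=000000000000000000
After insert 'cat': sets bits 4 5 13 -> bits=000011000000010000
After insert 'eel': sets bits 2 15 -> bits=001011000000010100
After insert 'koi': sets bits 3 8 17 -> bits=001111001000010101
After insert 'bat': sets bits 10 11 -> bits=001111001011010101
After insert 'ram': sets bits 0 15 -> bits=101111001011010101

Answer: 101111001011010101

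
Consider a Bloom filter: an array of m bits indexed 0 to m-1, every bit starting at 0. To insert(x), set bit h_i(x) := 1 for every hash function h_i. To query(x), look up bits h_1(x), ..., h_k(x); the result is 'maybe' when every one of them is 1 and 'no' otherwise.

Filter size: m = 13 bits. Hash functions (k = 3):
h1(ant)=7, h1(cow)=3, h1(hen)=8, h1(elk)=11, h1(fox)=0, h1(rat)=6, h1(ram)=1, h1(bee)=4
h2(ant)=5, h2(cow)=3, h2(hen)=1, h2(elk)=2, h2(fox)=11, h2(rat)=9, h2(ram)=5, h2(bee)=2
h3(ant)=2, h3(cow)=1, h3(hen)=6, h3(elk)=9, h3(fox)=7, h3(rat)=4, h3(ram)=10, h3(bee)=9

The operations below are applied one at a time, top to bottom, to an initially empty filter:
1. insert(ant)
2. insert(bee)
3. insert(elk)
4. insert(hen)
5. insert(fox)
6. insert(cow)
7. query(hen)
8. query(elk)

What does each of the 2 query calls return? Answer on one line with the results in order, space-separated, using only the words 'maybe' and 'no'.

Answer: maybe maybe

Derivation:
Start: bits=0000000000000
Op 1: insert ant -> sets bits 2 5 7 -> bits=0010010100000
Op 2: insert bee -> sets bits 2 4 9 -> bits=0010110101000
Op 3: insert elk -> sets bits 2 9 11 -> bits=0010110101010
Op 4: insert hen -> sets bits 1 6 8 -> bits=0110111111010
Op 5: insert fox -> sets bits 0 7 11 -> bits=1110111111010
Op 6: insert cow -> sets bits 1 3 -> bits=1111111111010
Op 7: query hen -> checks bit1=1, bit6=1, bit8=1 (all 1) -> maybe
Op 8: query elk -> checks bit2=1, bit9=1, bit11=1 (all 1) -> maybe
Query results in order: maybe maybe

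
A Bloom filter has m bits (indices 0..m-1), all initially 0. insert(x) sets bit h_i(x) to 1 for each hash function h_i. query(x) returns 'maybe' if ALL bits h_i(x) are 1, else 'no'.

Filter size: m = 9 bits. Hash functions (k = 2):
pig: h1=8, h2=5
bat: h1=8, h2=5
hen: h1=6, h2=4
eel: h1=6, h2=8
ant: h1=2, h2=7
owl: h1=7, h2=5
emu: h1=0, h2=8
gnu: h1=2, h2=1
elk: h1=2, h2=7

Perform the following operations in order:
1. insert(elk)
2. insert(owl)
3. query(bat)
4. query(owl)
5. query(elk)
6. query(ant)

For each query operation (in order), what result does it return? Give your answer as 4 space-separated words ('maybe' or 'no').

Start: bits=000000000
Op 1: insert elk -> sets bits 2 7 -> bits=001000010
Op 2: insert owl -> sets bits 5 7 -> bits=001001010
Op 3: query bat -> checks bit5=1, bit8=0 (has a 0) -> no
Op 4: query owl -> checks bit5=1, bit7=1 (all 1) -> maybe
Op 5: query elk -> checks bit2=1, bit7=1 (all 1) -> maybe
Op 6: query ant -> checks bit2=1, bit7=1 (all 1) -> maybe
Query results in order: no maybe maybe maybe

Answer: no maybe maybe maybe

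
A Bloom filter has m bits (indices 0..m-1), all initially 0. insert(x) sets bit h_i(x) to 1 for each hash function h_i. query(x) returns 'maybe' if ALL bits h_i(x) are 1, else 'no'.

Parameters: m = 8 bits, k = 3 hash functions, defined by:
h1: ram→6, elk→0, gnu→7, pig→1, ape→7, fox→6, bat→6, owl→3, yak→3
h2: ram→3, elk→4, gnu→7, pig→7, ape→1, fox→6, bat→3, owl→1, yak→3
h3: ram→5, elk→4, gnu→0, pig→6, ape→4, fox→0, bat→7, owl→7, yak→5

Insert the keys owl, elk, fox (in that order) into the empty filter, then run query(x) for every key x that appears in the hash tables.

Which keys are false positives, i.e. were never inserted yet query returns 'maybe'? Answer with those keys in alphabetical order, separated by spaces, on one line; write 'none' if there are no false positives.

Answer: ape bat gnu pig

Derivation:
Start: bits=00000000
After insert 'owl': sets bits 1 3 7 -> bits=01010001
After insert 'elk': sets bits 0 4 -> bits=11011001
After insert 'fox': sets bits 0 6 -> bits=11011011
Not inserted: ape bat gnu pig ram yak — query each against bits=11011011:
query ape: checks bit1=1, bit4=1, bit7=1 (all 1) -> maybe => FALSE POSITIVE
query bat: checks bit3=1, bit6=1, bit7=1 (all 1) -> maybe => FALSE POSITIVE
query gnu: checks bit0=1, bit7=1 (all 1) -> maybe => FALSE POSITIVE
query pig: checks bit1=1, bit6=1, bit7=1 (all 1) -> maybe => FALSE POSITIVE
query ram: checks bit3=1, bit5=0, bit6=1 (has a 0) -> no => not a false positive
query yak: checks bit3=1, bit5=0 (has a 0) -> no => not a false positive
False positives (alphabetical): ape bat gnu pig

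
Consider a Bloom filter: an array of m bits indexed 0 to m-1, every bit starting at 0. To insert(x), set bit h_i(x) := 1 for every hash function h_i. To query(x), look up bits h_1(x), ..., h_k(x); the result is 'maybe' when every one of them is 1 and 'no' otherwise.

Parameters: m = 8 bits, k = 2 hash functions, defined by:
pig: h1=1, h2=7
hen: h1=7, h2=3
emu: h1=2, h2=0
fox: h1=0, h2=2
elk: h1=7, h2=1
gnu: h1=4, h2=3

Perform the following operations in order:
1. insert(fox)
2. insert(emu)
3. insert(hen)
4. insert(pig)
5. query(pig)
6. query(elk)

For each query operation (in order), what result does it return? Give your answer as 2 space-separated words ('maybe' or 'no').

Answer: maybe maybe

Derivation:
Start: bits=00000000
Op 1: insert fox -> sets bits 0 2 -> bits=10100000
Op 2: insert emu -> sets bits 0 2 -> bits=10100000
Op 3: insert hen -> sets bits 3 7 -> bits=10110001
Op 4: insert pig -> sets bits 1 7 -> bits=11110001
Op 5: query pig -> checks bit1=1, bit7=1 (all 1) -> maybe
Op 6: query elk -> checks bit1=1, bit7=1 (all 1) -> maybe
Query results in order: maybe maybe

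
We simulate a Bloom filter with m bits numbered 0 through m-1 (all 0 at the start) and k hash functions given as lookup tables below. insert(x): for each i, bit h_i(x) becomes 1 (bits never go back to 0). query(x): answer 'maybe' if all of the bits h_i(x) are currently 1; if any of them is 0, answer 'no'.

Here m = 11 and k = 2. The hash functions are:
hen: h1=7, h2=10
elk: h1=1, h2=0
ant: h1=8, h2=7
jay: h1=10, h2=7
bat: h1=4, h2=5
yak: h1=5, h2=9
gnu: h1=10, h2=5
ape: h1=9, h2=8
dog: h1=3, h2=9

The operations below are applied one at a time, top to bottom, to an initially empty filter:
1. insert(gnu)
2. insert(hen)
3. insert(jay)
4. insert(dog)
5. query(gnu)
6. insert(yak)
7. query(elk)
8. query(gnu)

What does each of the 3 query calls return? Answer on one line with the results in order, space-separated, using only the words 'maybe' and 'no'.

Answer: maybe no maybe

Derivation:
Start: bits=00000000000
Op 1: insert gnu -> sets bits 5 10 -> bits=00000100001
Op 2: insert hen -> sets bits 7 10 -> bits=00000101001
Op 3: insert jay -> sets bits 7 10 -> bits=00000101001
Op 4: insert dog -> sets bits 3 9 -> bits=00010101011
Op 5: query gnu -> checks bit5=1, bit10=1 (all 1) -> maybe
Op 6: insert yak -> sets bits 5 9 -> bits=00010101011
Op 7: query elk -> checks bit0=0, bit1=0 (has a 0) -> no
Op 8: query gnu -> checks bit5=1, bit10=1 (all 1) -> maybe
Query results in order: maybe no maybe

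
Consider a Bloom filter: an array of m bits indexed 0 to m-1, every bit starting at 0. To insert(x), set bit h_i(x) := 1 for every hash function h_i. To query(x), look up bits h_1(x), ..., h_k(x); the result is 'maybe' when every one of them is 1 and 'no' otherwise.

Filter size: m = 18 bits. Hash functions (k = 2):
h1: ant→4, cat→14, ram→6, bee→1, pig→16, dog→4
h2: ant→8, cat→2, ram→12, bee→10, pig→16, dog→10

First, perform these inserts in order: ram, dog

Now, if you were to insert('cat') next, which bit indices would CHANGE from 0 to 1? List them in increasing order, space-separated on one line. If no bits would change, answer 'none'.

Answer: 2 14

Derivation:
Start: bits=000000000000000000
After insert 'ram': sets bits 6 12 -> bits=000000100000100000
After insert 'dog': sets bits 4 10 -> bits=000010100010100000
insert 'cat' would touch bits 2 14; currently bit2=0, bit14=0
Bits that are 0 among those (would change 0->1): 2 14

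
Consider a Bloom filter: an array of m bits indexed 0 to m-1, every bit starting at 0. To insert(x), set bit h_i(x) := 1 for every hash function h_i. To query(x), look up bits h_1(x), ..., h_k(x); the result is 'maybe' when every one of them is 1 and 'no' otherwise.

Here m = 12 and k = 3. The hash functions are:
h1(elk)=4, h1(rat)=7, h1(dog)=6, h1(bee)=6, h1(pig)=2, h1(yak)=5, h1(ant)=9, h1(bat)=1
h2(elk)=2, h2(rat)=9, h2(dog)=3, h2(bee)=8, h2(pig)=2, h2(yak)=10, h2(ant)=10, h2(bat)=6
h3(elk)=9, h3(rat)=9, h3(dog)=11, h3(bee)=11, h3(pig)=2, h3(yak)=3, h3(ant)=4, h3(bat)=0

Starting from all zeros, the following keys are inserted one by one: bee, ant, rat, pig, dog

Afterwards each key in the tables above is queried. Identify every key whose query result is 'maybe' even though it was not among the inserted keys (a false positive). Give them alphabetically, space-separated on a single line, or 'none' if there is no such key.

Start: bits=000000000000
After insert 'bee': sets bits 6 8 11 -> bits=000000101001
After insert 'ant': sets bits 4 9 10 -> bits=000010101111
After insert 'rat': sets bits 7 9 -> bits=000010111111
After insert 'pig': sets bits 2 -> bits=001010111111
After insert 'dog': sets bits 3 6 11 -> bits=001110111111
Not inserted: bat elk yak — query each against bits=001110111111:
query bat: checks bit0=0, bit1=0, bit6=1 (has a 0) -> no => not a false positive
query elk: checks bit2=1, bit4=1, bit9=1 (all 1) -> maybe => FALSE POSITIVE
query yak: checks bit3=1, bit5=0, bit10=1 (has a 0) -> no => not a false positive
False positives (alphabetical): elk

Answer: elk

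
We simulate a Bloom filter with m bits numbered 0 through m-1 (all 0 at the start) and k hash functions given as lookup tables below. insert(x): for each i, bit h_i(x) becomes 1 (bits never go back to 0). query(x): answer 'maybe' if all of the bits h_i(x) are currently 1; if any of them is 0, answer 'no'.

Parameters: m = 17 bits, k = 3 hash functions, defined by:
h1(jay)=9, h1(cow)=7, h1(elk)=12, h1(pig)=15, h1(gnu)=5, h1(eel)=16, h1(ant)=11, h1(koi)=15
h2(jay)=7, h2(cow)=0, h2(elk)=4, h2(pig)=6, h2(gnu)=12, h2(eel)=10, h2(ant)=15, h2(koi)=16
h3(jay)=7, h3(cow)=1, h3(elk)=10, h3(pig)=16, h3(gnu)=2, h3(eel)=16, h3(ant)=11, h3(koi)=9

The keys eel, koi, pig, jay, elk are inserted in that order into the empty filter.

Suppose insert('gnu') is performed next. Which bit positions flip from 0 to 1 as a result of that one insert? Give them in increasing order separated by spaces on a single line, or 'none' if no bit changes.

Start: bits=00000000000000000
After insert 'eel': sets bits 10 16 -> bits=00000000001000001
After insert 'koi': sets bits 9 15 16 -> bits=00000000011000011
After insert 'pig': sets bits 6 15 16 -> bits=00000010011000011
After insert 'jay': sets bits 7 9 -> bits=00000011011000011
After insert 'elk': sets bits 4 10 12 -> bits=00001011011010011
insert 'gnu' would touch bits 2 5 12; currently bit2=0, bit5=0, bit12=1
Bits that are 0 among those (would change 0->1): 2 5

Answer: 2 5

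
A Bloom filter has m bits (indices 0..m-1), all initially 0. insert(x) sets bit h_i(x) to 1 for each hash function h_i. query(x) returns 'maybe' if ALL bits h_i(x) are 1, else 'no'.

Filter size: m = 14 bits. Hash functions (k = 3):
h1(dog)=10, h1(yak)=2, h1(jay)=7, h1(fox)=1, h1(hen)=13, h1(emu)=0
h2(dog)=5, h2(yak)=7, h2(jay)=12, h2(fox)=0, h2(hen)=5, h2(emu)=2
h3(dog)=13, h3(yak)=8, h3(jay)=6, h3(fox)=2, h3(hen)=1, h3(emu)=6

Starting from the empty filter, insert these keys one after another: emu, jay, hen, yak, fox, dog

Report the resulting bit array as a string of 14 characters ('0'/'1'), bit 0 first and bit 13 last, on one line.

Answer: 11100111101011

Derivation:
Start: bits=00000000000000
After insert 'emu': sets bits 0 2 6 -> bits=10100010000000
After insert 'jay': sets bits 6 7 12 -> bits=10100011000010
After insert 'hen': sets bits 1 5 13 -> bits=11100111000011
After insert 'yak': sets bits 2 7 8 -> bits=11100111100011
After insert 'fox': sets bits 0 1 2 -> bits=11100111100011
After insert 'dog': sets bits 5 10 13 -> bits=11100111101011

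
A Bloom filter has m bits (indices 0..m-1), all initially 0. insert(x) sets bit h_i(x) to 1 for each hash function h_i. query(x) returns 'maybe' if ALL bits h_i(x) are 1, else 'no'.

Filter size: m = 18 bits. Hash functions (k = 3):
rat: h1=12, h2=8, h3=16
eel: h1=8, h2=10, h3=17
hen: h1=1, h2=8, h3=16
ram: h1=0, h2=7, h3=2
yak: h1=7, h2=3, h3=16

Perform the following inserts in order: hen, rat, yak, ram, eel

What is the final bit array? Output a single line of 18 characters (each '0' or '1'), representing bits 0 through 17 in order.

Start: bits=000000000000000000
After insert 'hen': sets bits 1 8 16 -> bits=010000001000000010
After insert 'rat': sets bits 8 12 16 -> bits=010000001000100010
After insert 'yak': sets bits 3 7 16 -> bits=010100011000100010
After insert 'ram': sets bits 0 2 7 -> bits=111100011000100010
After insert 'eel': sets bits 8 10 17 -> bits=111100011010100011

Answer: 111100011010100011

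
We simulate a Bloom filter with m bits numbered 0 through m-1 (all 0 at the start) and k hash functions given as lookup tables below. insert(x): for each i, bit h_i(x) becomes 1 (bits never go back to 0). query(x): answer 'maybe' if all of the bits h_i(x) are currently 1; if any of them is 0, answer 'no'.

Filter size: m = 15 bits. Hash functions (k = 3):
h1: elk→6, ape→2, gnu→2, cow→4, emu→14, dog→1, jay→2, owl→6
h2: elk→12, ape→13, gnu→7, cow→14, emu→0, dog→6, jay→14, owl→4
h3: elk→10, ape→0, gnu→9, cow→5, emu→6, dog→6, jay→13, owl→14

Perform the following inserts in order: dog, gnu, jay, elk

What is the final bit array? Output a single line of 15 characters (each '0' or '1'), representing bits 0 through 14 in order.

Start: bits=000000000000000
After insert 'dog': sets bits 1 6 -> bits=010000100000000
After insert 'gnu': sets bits 2 7 9 -> bits=011000110100000
After insert 'jay': sets bits 2 13 14 -> bits=011000110100011
After insert 'elk': sets bits 6 10 12 -> bits=011000110110111

Answer: 011000110110111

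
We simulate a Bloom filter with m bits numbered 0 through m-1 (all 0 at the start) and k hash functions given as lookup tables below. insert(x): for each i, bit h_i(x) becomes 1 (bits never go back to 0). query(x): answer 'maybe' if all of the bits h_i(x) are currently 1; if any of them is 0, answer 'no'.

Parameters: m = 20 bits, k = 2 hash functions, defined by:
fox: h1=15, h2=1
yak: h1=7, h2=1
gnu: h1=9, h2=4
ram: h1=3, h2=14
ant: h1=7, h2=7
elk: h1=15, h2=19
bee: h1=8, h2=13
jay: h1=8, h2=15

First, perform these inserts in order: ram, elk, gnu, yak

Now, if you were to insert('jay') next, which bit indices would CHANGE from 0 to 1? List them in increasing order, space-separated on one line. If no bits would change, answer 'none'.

Answer: 8

Derivation:
Start: bits=00000000000000000000
After insert 'ram': sets bits 3 14 -> bits=00010000000000100000
After insert 'elk': sets bits 15 19 -> bits=00010000000000110001
After insert 'gnu': sets bits 4 9 -> bits=00011000010000110001
After insert 'yak': sets bits 1 7 -> bits=01011001010000110001
insert 'jay' would touch bits 8 15; currently bit8=0, bit15=1
Bits that are 0 among those (would change 0->1): 8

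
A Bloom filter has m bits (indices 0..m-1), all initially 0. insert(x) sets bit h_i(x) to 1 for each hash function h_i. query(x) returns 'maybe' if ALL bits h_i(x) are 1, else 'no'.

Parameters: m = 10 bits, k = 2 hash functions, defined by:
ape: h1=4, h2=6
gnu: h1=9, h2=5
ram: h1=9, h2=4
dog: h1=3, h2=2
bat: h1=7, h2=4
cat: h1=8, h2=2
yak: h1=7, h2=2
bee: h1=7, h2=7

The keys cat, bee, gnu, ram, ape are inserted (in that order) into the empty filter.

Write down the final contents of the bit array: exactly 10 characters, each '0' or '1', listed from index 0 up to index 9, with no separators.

Answer: 0010111111

Derivation:
Start: bits=0000000000
After insert 'cat': sets bits 2 8 -> bits=0010000010
After insert 'bee': sets bits 7 -> bits=0010000110
After insert 'gnu': sets bits 5 9 -> bits=0010010111
After insert 'ram': sets bits 4 9 -> bits=0010110111
After insert 'ape': sets bits 4 6 -> bits=0010111111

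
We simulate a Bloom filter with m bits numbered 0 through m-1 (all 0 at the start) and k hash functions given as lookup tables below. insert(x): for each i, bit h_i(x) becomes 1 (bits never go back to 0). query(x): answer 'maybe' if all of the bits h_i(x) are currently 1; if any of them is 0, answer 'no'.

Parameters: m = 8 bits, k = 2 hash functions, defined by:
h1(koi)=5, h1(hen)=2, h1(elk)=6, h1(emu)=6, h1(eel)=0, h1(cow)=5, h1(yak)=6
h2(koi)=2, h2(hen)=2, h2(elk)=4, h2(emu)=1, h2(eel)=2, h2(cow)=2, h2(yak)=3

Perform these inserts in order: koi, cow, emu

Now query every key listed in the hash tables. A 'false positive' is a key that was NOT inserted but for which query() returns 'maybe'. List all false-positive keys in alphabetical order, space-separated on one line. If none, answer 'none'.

Answer: hen

Derivation:
Start: bits=00000000
After insert 'koi': sets bits 2 5 -> bits=00100100
After insert 'cow': sets bits 2 5 -> bits=00100100
After insert 'emu': sets bits 1 6 -> bits=01100110
Not inserted: eel elk hen yak — query each against bits=01100110:
query eel: checks bit0=0, bit2=1 (has a 0) -> no => not a false positive
query elk: checks bit4=0, bit6=1 (has a 0) -> no => not a false positive
query hen: checks bit2=1 (all 1) -> maybe => FALSE POSITIVE
query yak: checks bit3=0, bit6=1 (has a 0) -> no => not a false positive
False positives (alphabetical): hen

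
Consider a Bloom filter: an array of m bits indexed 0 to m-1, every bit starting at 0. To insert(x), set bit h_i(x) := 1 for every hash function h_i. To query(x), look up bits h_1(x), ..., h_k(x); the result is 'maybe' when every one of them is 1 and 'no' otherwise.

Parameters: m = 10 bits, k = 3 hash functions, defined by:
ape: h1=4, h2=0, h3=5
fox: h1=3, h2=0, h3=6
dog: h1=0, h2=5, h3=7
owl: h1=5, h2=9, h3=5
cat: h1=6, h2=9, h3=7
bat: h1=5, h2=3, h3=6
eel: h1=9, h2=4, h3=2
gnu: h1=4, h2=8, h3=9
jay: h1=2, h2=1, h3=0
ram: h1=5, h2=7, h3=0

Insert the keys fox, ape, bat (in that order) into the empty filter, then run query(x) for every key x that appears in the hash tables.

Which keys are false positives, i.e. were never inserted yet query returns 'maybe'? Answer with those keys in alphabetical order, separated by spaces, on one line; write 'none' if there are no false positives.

Start: bits=0000000000
After insert 'fox': sets bits 0 3 6 -> bits=1001001000
After insert 'ape': sets bits 0 4 5 -> bits=1001111000
After insert 'bat': sets bits 3 5 6 -> bits=1001111000
Not inserted: cat dog eel gnu jay owl ram — query each against bits=1001111000:
query cat: checks bit6=1, bit7=0, bit9=0 (has a 0) -> no => not a false positive
query dog: checks bit0=1, bit5=1, bit7=0 (has a 0) -> no => not a false positive
query eel: checks bit2=0, bit4=1, bit9=0 (has a 0) -> no => not a false positive
query gnu: checks bit4=1, bit8=0, bit9=0 (has a 0) -> no => not a false positive
query jay: checks bit0=1, bit1=0, bit2=0 (has a 0) -> no => not a false positive
query owl: checks bit5=1, bit9=0 (has a 0) -> no => not a false positive
query ram: checks bit0=1, bit5=1, bit7=0 (has a 0) -> no => not a false positive
False positives (alphabetical): none

Answer: none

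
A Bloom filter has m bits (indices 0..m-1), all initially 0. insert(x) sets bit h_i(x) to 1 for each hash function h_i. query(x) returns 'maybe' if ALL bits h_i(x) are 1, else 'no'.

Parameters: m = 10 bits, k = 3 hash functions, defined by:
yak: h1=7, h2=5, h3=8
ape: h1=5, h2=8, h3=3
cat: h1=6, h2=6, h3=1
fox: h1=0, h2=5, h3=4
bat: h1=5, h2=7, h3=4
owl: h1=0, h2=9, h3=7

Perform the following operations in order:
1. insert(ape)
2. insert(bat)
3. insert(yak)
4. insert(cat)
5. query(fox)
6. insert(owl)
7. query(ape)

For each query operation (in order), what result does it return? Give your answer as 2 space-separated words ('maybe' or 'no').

Start: bits=0000000000
Op 1: insert ape -> sets bits 3 5 8 -> bits=0001010010
Op 2: insert bat -> sets bits 4 5 7 -> bits=0001110110
Op 3: insert yak -> sets bits 5 7 8 -> bits=0001110110
Op 4: insert cat -> sets bits 1 6 -> bits=0101111110
Op 5: query fox -> checks bit0=0, bit4=1, bit5=1 (has a 0) -> no
Op 6: insert owl -> sets bits 0 7 9 -> bits=1101111111
Op 7: query ape -> checks bit3=1, bit5=1, bit8=1 (all 1) -> maybe
Query results in order: no maybe

Answer: no maybe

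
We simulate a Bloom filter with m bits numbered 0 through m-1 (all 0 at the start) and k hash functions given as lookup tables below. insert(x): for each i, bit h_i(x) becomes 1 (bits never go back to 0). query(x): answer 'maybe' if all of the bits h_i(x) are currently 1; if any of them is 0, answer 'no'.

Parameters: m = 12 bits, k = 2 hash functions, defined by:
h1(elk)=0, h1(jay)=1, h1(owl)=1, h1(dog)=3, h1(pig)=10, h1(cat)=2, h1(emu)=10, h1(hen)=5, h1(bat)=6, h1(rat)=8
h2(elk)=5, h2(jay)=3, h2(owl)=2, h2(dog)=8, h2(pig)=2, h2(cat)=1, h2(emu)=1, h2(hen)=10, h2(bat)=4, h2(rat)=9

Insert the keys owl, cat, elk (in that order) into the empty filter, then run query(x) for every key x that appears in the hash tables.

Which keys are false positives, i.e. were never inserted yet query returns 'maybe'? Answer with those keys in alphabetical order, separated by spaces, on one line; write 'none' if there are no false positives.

Answer: none

Derivation:
Start: bits=000000000000
After insert 'owl': sets bits 1 2 -> bits=011000000000
After insert 'cat': sets bits 1 2 -> bits=011000000000
After insert 'elk': sets bits 0 5 -> bits=111001000000
Not inserted: bat dog emu hen jay pig rat — query each against bits=111001000000:
query bat: checks bit4=0, bit6=0 (has a 0) -> no => not a false positive
query dog: checks bit3=0, bit8=0 (has a 0) -> no => not a false positive
query emu: checks bit1=1, bit10=0 (has a 0) -> no => not a false positive
query hen: checks bit5=1, bit10=0 (has a 0) -> no => not a false positive
query jay: checks bit1=1, bit3=0 (has a 0) -> no => not a false positive
query pig: checks bit2=1, bit10=0 (has a 0) -> no => not a false positive
query rat: checks bit8=0, bit9=0 (has a 0) -> no => not a false positive
False positives (alphabetical): none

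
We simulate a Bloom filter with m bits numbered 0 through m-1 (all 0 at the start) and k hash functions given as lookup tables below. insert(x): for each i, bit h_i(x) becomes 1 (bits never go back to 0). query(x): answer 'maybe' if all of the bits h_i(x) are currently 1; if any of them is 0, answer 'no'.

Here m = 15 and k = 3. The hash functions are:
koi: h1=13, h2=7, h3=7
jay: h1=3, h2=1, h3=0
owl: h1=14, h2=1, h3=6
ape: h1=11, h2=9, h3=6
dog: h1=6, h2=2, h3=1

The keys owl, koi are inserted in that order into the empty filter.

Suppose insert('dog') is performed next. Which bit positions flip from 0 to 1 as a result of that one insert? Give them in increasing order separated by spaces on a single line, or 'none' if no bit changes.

Answer: 2

Derivation:
Start: bits=000000000000000
After insert 'owl': sets bits 1 6 14 -> bits=010000100000001
After insert 'koi': sets bits 7 13 -> bits=010000110000011
insert 'dog' would touch bits 1 2 6; currently bit1=1, bit2=0, bit6=1
Bits that are 0 among those (would change 0->1): 2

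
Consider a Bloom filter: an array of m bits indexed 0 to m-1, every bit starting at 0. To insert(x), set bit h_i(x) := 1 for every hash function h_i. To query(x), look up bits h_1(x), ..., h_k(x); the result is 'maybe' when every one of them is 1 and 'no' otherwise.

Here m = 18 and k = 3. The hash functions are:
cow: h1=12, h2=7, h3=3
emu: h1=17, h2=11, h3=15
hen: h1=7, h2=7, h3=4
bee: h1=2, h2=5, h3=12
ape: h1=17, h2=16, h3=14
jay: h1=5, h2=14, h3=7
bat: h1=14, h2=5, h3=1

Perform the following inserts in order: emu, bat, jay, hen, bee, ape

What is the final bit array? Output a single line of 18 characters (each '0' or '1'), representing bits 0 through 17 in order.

Start: bits=000000000000000000
After insert 'emu': sets bits 11 15 17 -> bits=000000000001000101
After insert 'bat': sets bits 1 5 14 -> bits=010001000001001101
After insert 'jay': sets bits 5 7 14 -> bits=010001010001001101
After insert 'hen': sets bits 4 7 -> bits=010011010001001101
After insert 'bee': sets bits 2 5 12 -> bits=011011010001101101
After insert 'ape': sets bits 14 16 17 -> bits=011011010001101111

Answer: 011011010001101111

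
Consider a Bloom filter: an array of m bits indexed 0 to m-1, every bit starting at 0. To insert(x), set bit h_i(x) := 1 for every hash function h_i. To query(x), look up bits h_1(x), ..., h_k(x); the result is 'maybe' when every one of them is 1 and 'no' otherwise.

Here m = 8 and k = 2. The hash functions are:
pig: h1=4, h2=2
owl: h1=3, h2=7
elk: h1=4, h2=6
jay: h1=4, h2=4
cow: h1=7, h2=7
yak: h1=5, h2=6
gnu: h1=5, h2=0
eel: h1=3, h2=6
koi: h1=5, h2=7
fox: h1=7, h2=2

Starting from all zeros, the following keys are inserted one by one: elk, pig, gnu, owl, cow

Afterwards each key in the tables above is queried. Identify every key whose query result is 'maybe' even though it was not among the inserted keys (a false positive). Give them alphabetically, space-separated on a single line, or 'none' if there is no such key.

Answer: eel fox jay koi yak

Derivation:
Start: bits=00000000
After insert 'elk': sets bits 4 6 -> bits=00001010
After insert 'pig': sets bits 2 4 -> bits=00101010
After insert 'gnu': sets bits 0 5 -> bits=10101110
After insert 'owl': sets bits 3 7 -> bits=10111111
After insert 'cow': sets bits 7 -> bits=10111111
Not inserted: eel fox jay koi yak — query each against bits=10111111:
query eel: checks bit3=1, bit6=1 (all 1) -> maybe => FALSE POSITIVE
query fox: checks bit2=1, bit7=1 (all 1) -> maybe => FALSE POSITIVE
query jay: checks bit4=1 (all 1) -> maybe => FALSE POSITIVE
query koi: checks bit5=1, bit7=1 (all 1) -> maybe => FALSE POSITIVE
query yak: checks bit5=1, bit6=1 (all 1) -> maybe => FALSE POSITIVE
False positives (alphabetical): eel fox jay koi yak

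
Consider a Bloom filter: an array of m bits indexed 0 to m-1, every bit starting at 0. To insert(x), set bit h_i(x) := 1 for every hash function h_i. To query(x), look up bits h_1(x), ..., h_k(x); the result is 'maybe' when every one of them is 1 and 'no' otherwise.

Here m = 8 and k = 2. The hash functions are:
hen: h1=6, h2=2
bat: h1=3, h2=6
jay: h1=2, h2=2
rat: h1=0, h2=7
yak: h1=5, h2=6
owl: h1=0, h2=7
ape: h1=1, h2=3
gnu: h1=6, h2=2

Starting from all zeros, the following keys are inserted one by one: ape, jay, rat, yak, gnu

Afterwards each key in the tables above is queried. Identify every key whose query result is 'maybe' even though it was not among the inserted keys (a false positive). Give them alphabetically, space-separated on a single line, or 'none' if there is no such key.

Start: bits=00000000
After insert 'ape': sets bits 1 3 -> bits=01010000
After insert 'jay': sets bits 2 -> bits=01110000
After insert 'rat': sets bits 0 7 -> bits=11110001
After insert 'yak': sets bits 5 6 -> bits=11110111
After insert 'gnu': sets bits 2 6 -> bits=11110111
Not inserted: bat hen owl — query each against bits=11110111:
query bat: checks bit3=1, bit6=1 (all 1) -> maybe => FALSE POSITIVE
query hen: checks bit2=1, bit6=1 (all 1) -> maybe => FALSE POSITIVE
query owl: checks bit0=1, bit7=1 (all 1) -> maybe => FALSE POSITIVE
False positives (alphabetical): bat hen owl

Answer: bat hen owl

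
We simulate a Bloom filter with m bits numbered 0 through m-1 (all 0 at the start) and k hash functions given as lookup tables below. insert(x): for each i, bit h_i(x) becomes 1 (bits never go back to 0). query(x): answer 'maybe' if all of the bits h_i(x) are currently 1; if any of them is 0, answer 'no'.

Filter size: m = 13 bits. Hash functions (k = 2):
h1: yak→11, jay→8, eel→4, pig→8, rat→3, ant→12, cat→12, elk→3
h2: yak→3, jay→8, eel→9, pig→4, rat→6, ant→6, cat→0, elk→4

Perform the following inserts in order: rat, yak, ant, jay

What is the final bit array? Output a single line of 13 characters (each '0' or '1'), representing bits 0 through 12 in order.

Start: bits=0000000000000
After insert 'rat': sets bits 3 6 -> bits=0001001000000
After insert 'yak': sets bits 3 11 -> bits=0001001000010
After insert 'ant': sets bits 6 12 -> bits=0001001000011
After insert 'jay': sets bits 8 -> bits=0001001010011

Answer: 0001001010011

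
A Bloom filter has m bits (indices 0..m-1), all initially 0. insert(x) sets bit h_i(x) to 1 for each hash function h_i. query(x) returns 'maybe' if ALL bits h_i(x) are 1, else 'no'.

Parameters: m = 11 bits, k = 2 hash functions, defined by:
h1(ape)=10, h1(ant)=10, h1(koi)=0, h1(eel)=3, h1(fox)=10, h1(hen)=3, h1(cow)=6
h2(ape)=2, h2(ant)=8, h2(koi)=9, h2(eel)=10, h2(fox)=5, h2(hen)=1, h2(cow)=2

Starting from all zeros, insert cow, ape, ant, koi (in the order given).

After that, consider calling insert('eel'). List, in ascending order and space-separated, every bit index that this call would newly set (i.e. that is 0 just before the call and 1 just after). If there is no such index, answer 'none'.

Start: bits=00000000000
After insert 'cow': sets bits 2 6 -> bits=00100010000
After insert 'ape': sets bits 2 10 -> bits=00100010001
After insert 'ant': sets bits 8 10 -> bits=00100010101
After insert 'koi': sets bits 0 9 -> bits=10100010111
insert 'eel' would touch bits 3 10; currently bit3=0, bit10=1
Bits that are 0 among those (would change 0->1): 3

Answer: 3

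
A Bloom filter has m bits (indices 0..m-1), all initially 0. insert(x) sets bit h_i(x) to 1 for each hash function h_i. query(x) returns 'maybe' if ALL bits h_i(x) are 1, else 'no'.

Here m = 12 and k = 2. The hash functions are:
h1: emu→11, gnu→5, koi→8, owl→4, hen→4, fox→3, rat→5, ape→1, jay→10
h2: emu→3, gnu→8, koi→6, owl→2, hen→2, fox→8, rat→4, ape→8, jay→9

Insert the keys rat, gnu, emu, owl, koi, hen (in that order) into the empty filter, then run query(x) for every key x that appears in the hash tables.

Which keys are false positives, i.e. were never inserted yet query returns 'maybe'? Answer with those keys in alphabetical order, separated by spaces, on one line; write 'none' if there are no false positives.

Answer: fox

Derivation:
Start: bits=000000000000
After insert 'rat': sets bits 4 5 -> bits=000011000000
After insert 'gnu': sets bits 5 8 -> bits=000011001000
After insert 'emu': sets bits 3 11 -> bits=000111001001
After insert 'owl': sets bits 2 4 -> bits=001111001001
After insert 'koi': sets bits 6 8 -> bits=001111101001
After insert 'hen': sets bits 2 4 -> bits=001111101001
Not inserted: ape fox jay — query each against bits=001111101001:
query ape: checks bit1=0, bit8=1 (has a 0) -> no => not a false positive
query fox: checks bit3=1, bit8=1 (all 1) -> maybe => FALSE POSITIVE
query jay: checks bit9=0, bit10=0 (has a 0) -> no => not a false positive
False positives (alphabetical): fox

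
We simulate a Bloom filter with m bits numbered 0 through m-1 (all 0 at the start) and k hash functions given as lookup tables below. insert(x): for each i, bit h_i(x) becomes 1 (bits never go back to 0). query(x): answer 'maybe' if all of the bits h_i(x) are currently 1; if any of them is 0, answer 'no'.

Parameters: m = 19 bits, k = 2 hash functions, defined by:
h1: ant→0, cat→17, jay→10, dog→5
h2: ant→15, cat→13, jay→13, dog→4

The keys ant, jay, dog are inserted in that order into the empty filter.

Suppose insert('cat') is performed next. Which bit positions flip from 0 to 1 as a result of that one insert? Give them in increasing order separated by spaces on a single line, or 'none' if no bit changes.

Start: bits=0000000000000000000
After insert 'ant': sets bits 0 15 -> bits=1000000000000001000
After insert 'jay': sets bits 10 13 -> bits=1000000000100101000
After insert 'dog': sets bits 4 5 -> bits=1000110000100101000
insert 'cat' would touch bits 13 17; currently bit13=1, bit17=0
Bits that are 0 among those (would change 0->1): 17

Answer: 17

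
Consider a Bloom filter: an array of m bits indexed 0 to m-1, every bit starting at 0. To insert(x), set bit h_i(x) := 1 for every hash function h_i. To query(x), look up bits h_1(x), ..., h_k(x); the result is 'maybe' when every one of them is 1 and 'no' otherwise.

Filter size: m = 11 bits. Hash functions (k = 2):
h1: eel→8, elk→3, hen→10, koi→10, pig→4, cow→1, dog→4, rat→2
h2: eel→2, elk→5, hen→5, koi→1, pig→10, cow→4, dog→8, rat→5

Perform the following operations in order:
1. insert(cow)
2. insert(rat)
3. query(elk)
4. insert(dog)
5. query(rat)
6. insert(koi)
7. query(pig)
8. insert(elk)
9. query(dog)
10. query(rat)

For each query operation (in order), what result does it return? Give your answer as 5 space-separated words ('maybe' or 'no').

Answer: no maybe maybe maybe maybe

Derivation:
Start: bits=00000000000
Op 1: insert cow -> sets bits 1 4 -> bits=01001000000
Op 2: insert rat -> sets bits 2 5 -> bits=01101100000
Op 3: query elk -> checks bit3=0, bit5=1 (has a 0) -> no
Op 4: insert dog -> sets bits 4 8 -> bits=01101100100
Op 5: query rat -> checks bit2=1, bit5=1 (all 1) -> maybe
Op 6: insert koi -> sets bits 1 10 -> bits=01101100101
Op 7: query pig -> checks bit4=1, bit10=1 (all 1) -> maybe
Op 8: insert elk -> sets bits 3 5 -> bits=01111100101
Op 9: query dog -> checks bit4=1, bit8=1 (all 1) -> maybe
Op 10: query rat -> checks bit2=1, bit5=1 (all 1) -> maybe
Query results in order: no maybe maybe maybe maybe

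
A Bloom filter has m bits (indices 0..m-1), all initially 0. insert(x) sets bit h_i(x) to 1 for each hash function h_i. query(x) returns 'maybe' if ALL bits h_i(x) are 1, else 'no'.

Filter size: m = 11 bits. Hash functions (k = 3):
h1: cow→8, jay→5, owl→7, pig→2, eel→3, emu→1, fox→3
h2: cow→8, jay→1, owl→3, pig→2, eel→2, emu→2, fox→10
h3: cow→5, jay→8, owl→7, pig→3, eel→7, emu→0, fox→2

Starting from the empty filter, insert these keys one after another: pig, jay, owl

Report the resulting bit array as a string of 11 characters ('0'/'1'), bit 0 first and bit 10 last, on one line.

Answer: 01110101100

Derivation:
Start: bits=00000000000
After insert 'pig': sets bits 2 3 -> bits=00110000000
After insert 'jay': sets bits 1 5 8 -> bits=01110100100
After insert 'owl': sets bits 3 7 -> bits=01110101100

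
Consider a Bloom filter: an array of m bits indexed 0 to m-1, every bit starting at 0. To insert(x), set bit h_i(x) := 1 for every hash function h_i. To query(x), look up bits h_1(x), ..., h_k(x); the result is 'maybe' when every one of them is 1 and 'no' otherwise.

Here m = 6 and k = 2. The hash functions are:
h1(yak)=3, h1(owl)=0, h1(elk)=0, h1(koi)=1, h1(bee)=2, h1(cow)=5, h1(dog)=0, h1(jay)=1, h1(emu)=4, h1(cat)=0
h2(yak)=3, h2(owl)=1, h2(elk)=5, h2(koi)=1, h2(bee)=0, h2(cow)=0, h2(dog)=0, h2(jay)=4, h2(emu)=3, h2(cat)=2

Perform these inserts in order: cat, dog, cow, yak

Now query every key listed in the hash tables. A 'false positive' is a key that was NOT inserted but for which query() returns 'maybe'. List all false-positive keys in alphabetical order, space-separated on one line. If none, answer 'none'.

Answer: bee elk

Derivation:
Start: bits=000000
After insert 'cat': sets bits 0 2 -> bits=101000
After insert 'dog': sets bits 0 -> bits=101000
After insert 'cow': sets bits 0 5 -> bits=101001
After insert 'yak': sets bits 3 -> bits=101101
Not inserted: bee elk emu jay koi owl — query each against bits=101101:
query bee: checks bit0=1, bit2=1 (all 1) -> maybe => FALSE POSITIVE
query elk: checks bit0=1, bit5=1 (all 1) -> maybe => FALSE POSITIVE
query emu: checks bit3=1, bit4=0 (has a 0) -> no => not a false positive
query jay: checks bit1=0, bit4=0 (has a 0) -> no => not a false positive
query koi: checks bit1=0 (has a 0) -> no => not a false positive
query owl: checks bit0=1, bit1=0 (has a 0) -> no => not a false positive
False positives (alphabetical): bee elk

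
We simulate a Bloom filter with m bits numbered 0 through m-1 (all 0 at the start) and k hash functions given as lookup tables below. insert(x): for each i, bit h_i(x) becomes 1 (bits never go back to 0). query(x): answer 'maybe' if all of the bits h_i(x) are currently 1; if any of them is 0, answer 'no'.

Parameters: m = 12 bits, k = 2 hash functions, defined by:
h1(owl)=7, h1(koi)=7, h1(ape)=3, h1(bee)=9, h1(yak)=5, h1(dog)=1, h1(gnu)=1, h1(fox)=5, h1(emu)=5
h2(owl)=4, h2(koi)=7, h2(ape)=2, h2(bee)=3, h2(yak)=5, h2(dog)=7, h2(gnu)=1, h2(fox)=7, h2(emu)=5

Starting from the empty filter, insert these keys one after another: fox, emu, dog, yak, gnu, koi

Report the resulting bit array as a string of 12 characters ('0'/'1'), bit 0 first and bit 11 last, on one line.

Answer: 010001010000

Derivation:
Start: bits=000000000000
After insert 'fox': sets bits 5 7 -> bits=000001010000
After insert 'emu': sets bits 5 -> bits=000001010000
After insert 'dog': sets bits 1 7 -> bits=010001010000
After insert 'yak': sets bits 5 -> bits=010001010000
After insert 'gnu': sets bits 1 -> bits=010001010000
After insert 'koi': sets bits 7 -> bits=010001010000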